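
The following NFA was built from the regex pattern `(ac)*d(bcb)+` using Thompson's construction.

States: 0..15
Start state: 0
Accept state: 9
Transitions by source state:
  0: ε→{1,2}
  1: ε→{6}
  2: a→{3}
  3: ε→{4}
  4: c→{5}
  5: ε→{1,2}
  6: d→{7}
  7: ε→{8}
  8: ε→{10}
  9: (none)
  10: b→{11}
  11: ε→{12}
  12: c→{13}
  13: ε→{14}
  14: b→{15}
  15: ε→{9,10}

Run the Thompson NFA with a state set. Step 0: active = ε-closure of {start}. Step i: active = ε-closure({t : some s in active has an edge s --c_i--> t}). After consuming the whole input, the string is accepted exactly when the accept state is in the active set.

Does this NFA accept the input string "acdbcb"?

Answer: ACCEPT

Trace:
S₀ = ε-closure({0}) = {0,1,2,6}
'a' @ 1: {3,4}
'c' @ 2: {1,2,5,6}
'd' @ 3: {7,8,10}
'b' @ 4: {11,12}
'c' @ 5: {13,14}
'b' @ 6: {9,10,15}  [accepting]
after full input: {9,10,15}  (accept=9 in)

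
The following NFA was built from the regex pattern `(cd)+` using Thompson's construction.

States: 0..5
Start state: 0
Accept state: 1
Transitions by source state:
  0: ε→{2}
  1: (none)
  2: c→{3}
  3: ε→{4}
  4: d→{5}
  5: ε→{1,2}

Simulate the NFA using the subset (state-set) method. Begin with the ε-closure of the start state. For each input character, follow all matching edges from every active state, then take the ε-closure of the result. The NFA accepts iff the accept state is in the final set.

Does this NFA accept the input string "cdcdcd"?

initial (ε-close {0}): {0,2}
'c' @ 1: {3,4}
'd' @ 2: {1,2,5}  [accepting]
'c' @ 3: {3,4}
'd' @ 4: {1,2,5}  [accepting]
'c' @ 5: {3,4}
'd' @ 6: {1,2,5}  [accepting]
after full input: {1,2,5}  (accept=1 in)

Answer: ACCEPT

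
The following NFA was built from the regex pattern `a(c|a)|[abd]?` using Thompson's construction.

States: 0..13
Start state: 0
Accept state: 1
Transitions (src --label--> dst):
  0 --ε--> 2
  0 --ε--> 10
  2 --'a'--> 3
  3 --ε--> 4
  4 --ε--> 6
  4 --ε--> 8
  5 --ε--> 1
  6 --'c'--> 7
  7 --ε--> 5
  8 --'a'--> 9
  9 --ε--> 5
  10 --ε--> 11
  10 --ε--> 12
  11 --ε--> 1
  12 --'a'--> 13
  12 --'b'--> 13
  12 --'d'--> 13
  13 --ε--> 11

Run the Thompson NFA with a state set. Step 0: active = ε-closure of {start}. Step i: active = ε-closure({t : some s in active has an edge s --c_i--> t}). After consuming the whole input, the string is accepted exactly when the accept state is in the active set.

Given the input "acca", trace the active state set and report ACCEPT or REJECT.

Answer: REJECT

Derivation:
start: ε-closure({0}) = {0,1,2,10,11,12}
'a' @ 1: {1,3,4,6,8,11,13}  (accept∈set)
'c' @ 2: {1,5,7}  (accept∈set)
'c' @ 3: {}  — no active states
rest 'a' ignored (set empty)
after full input: {}  (accept=1 not in)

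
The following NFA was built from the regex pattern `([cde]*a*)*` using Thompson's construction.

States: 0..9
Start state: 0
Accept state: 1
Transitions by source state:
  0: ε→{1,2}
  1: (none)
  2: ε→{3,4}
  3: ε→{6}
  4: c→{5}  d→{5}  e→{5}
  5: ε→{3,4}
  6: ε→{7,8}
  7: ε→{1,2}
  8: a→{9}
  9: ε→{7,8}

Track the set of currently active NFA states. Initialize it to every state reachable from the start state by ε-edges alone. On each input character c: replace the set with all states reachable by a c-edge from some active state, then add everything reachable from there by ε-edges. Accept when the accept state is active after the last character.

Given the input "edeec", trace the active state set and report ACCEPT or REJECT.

start: ε-closure({0}) = {0,1,2,3,4,6,7,8}
'e' @ 1: {1,2,3,4,5,6,7,8}  [accepting]
'd' @ 2: {1,2,3,4,5,6,7,8}  [accepting]
'e' @ 3: {1,2,3,4,5,6,7,8}  [accepting]
'e' @ 4: {1,2,3,4,5,6,7,8}  [accepting]
'c' @ 5: {1,2,3,4,5,6,7,8}  [accepting]
final: {1,2,3,4,5,6,7,8}; accept 1 in set

Answer: ACCEPT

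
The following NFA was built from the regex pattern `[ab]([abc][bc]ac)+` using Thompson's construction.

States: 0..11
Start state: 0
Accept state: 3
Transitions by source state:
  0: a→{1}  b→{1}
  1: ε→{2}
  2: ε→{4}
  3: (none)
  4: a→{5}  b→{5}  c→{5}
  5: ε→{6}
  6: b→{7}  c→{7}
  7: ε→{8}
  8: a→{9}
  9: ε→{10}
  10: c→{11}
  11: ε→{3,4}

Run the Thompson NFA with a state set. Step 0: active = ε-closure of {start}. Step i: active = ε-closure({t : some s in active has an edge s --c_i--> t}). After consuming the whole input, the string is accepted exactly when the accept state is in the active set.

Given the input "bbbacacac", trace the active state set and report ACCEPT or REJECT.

Answer: ACCEPT

Trace:
S₀ = ε-closure({0}) = {0}
'b' @ 1: {1,2,4}
'b' @ 2: {5,6}
'b' @ 3: {7,8}
'a' @ 4: {9,10}
'c' @ 5: {3,4,11}  [accepting]
'a' @ 6: {5,6}
'c' @ 7: {7,8}
'a' @ 8: {9,10}
'c' @ 9: {3,4,11}  [accepting]
after full input: {3,4,11}  (accept=3 in)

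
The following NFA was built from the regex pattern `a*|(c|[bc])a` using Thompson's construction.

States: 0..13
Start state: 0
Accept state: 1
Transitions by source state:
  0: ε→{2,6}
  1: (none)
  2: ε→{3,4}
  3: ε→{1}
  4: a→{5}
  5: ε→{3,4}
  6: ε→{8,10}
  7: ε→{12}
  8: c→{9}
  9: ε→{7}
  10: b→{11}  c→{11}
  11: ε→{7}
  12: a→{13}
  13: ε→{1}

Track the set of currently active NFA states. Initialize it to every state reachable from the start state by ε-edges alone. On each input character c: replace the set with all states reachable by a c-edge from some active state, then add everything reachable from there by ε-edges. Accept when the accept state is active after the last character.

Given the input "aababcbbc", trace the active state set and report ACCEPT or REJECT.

initial (ε-close {0}): {0,1,2,3,4,6,8,10}
'a' @ 1: {1,3,4,5}  ✓accept
'a' @ 2: {1,3,4,5}  ✓accept
'b' @ 3: {}  — dead — no transitions
rest 'abcbbc' ignored (set empty)
final: {}; accept 1 not in set

Answer: REJECT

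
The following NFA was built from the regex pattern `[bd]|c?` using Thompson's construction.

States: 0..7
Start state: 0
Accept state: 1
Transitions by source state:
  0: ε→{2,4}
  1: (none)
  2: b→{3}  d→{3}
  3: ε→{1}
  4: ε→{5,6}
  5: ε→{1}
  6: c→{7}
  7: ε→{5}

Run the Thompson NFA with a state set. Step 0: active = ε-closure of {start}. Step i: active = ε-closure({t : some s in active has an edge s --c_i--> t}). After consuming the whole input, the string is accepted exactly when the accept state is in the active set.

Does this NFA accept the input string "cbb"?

S₀ = ε-closure({0}) = {0,1,2,4,5,6}
'c' @ 1: {1,5,7}  (accept∈set)
'b' @ 2: {}  — dead — no transitions
rest 'b' ignored (set empty)
final: {}; accept 1 not in set

Answer: REJECT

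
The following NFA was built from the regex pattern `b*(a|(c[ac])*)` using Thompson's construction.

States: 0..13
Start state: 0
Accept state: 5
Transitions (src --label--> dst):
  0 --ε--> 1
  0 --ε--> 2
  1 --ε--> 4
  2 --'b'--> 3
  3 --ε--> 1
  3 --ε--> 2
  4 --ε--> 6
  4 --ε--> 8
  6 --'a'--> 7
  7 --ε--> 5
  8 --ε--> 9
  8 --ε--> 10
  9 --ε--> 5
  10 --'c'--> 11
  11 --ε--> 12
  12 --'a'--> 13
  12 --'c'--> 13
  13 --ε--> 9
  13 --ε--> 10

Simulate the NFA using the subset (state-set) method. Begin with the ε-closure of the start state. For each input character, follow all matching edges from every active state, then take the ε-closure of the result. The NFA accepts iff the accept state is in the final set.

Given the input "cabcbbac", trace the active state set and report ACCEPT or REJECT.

S₀ = ε-closure({0}) = {0,1,2,4,5,6,8,9,10}
'c' @ 1: {11,12}
'a' @ 2: {5,9,10,13}  ✓accept
'b' @ 3: {}  — state set empty
rest 'cbbac' ignored (set empty)
after full input: {}  (accept=5 not in)

Answer: REJECT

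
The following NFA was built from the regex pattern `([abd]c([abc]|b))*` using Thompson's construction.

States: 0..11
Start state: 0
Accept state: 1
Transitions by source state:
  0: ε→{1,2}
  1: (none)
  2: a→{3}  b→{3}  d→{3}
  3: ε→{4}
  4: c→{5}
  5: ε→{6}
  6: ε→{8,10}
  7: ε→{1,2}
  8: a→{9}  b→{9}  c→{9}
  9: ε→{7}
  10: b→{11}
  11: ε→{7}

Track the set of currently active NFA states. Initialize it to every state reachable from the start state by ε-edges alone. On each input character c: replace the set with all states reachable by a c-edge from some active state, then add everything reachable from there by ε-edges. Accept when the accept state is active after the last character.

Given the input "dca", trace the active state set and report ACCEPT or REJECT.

initial (ε-close {0}): {0,1,2}
'd' @ 1: {3,4}
'c' @ 2: {5,6,8,10}
'a' @ 3: {1,2,7,9}  [accepting]
final: {1,2,7,9}; accept 1 in set

Answer: ACCEPT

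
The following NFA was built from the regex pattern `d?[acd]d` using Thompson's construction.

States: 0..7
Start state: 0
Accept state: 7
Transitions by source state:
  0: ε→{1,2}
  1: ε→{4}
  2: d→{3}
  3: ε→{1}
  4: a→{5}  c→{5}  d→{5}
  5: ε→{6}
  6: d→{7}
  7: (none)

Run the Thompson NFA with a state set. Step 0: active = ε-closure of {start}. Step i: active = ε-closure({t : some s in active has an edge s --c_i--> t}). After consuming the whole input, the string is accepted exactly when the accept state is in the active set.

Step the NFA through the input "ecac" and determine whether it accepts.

S₀ = ε-closure({0}) = {0,1,2,4}
'e' @ 1: {}  — state set empty
rest 'cac' ignored (set empty)
final: {}; accept 7 not in set

Answer: REJECT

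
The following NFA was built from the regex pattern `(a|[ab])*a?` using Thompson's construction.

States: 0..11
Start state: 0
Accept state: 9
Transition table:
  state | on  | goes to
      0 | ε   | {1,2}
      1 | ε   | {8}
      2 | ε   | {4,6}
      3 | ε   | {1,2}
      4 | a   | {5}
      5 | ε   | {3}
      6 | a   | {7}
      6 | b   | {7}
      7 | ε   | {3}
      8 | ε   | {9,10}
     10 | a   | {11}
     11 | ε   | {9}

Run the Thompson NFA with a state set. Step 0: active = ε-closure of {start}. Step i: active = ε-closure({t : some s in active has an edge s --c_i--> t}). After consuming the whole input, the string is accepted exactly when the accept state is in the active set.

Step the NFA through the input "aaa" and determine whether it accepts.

S₀ = ε-closure({0}) = {0,1,2,4,6,8,9,10}
'a' @ 1: {1,2,3,4,5,6,7,8,9,10,11}  ✓accept
'a' @ 2: {1,2,3,4,5,6,7,8,9,10,11}  ✓accept
'a' @ 3: {1,2,3,4,5,6,7,8,9,10,11}  ✓accept
end set {1,2,3,4,5,6,7,8,9,10,11} — state 9 in

Answer: ACCEPT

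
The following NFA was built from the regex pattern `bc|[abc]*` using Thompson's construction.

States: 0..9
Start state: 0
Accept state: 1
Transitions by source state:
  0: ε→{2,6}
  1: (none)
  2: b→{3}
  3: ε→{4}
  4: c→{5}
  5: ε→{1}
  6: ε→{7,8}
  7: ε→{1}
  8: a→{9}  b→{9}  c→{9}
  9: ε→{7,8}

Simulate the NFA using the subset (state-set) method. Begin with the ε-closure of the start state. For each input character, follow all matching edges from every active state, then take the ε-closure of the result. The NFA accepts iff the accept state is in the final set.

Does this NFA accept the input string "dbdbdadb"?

Answer: REJECT

Derivation:
initial (ε-close {0}): {0,1,2,6,7,8}
'd' @ 1: {}  — no active states
rest 'bdbdadb' ignored (set empty)
end set {} — state 1 not in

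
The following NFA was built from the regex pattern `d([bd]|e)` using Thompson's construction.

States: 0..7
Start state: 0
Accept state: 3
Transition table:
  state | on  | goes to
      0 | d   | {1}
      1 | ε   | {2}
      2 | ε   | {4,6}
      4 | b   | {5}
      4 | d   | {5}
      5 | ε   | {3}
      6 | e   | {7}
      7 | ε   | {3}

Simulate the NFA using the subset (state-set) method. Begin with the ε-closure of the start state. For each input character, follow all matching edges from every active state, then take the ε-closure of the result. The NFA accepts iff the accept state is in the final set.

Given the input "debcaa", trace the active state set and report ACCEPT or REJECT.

S₀ = ε-closure({0}) = {0}
'd' @ 1: {1,2,4,6}
'e' @ 2: {3,7}  (accept∈set)
'b' @ 3: {}  — dead — no transitions
rest 'caa' ignored (set empty)
after full input: {}  (accept=3 not in)

Answer: REJECT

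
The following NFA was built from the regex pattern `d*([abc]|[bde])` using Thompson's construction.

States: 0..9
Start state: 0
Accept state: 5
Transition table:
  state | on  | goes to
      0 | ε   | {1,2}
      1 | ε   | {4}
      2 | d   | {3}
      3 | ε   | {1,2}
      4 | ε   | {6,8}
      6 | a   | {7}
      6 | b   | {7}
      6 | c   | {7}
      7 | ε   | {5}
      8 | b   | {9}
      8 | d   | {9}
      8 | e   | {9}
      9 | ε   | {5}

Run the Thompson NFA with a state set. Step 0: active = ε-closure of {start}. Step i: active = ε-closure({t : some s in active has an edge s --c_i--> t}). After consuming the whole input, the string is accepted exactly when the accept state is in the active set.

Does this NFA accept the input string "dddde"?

Answer: ACCEPT

Trace:
initial (ε-close {0}): {0,1,2,4,6,8}
'd' @ 1: {1,2,3,4,5,6,8,9}  ✓accept
'd' @ 2: {1,2,3,4,5,6,8,9}  ✓accept
'd' @ 3: {1,2,3,4,5,6,8,9}  ✓accept
'd' @ 4: {1,2,3,4,5,6,8,9}  ✓accept
'e' @ 5: {5,9}  ✓accept
final: {5,9}; accept 5 in set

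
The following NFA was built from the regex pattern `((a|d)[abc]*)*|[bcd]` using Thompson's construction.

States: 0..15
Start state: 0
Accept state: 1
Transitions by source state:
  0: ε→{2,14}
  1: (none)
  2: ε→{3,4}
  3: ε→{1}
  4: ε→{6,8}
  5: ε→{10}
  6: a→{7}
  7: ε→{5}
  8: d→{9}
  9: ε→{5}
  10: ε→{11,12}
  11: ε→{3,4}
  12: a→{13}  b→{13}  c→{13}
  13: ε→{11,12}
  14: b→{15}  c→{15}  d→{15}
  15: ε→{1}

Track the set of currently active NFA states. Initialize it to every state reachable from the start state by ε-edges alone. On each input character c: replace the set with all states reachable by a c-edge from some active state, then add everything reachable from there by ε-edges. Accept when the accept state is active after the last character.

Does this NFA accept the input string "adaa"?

Answer: ACCEPT

Derivation:
initial (ε-close {0}): {0,1,2,3,4,6,8,14}
'a' @ 1: {1,3,4,5,6,7,8,10,11,12}  [accepting]
'd' @ 2: {1,3,4,5,6,8,9,10,11,12}  [accepting]
'a' @ 3: {1,3,4,5,6,7,8,10,11,12,13}  [accepting]
'a' @ 4: {1,3,4,5,6,7,8,10,11,12,13}  [accepting]
after full input: {1,3,4,5,6,7,8,10,11,12,13}  (accept=1 in)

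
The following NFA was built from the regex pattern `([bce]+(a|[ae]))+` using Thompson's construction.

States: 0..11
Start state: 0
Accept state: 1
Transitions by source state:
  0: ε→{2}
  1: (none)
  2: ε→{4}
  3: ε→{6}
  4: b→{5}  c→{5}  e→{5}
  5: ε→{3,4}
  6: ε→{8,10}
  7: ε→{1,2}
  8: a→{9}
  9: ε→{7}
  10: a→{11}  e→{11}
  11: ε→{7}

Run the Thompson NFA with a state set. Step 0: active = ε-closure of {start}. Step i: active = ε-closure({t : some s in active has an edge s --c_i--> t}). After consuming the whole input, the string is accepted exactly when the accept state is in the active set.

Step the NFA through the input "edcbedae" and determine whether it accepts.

initial (ε-close {0}): {0,2,4}
'e' @ 1: {3,4,5,6,8,10}
'd' @ 2: {}  — no active states
rest 'cbedae' ignored (set empty)
after full input: {}  (accept=1 not in)

Answer: REJECT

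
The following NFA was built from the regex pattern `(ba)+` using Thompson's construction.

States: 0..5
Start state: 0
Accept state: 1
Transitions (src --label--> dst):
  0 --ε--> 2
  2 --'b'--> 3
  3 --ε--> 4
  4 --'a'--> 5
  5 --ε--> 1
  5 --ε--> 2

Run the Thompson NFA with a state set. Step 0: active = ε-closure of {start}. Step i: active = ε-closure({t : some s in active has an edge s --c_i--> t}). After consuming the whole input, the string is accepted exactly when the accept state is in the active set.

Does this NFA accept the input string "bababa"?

Answer: ACCEPT

Derivation:
S₀ = ε-closure({0}) = {0,2}
'b' @ 1: {3,4}
'a' @ 2: {1,2,5}  [accepting]
'b' @ 3: {3,4}
'a' @ 4: {1,2,5}  [accepting]
'b' @ 5: {3,4}
'a' @ 6: {1,2,5}  [accepting]
end set {1,2,5} — state 1 in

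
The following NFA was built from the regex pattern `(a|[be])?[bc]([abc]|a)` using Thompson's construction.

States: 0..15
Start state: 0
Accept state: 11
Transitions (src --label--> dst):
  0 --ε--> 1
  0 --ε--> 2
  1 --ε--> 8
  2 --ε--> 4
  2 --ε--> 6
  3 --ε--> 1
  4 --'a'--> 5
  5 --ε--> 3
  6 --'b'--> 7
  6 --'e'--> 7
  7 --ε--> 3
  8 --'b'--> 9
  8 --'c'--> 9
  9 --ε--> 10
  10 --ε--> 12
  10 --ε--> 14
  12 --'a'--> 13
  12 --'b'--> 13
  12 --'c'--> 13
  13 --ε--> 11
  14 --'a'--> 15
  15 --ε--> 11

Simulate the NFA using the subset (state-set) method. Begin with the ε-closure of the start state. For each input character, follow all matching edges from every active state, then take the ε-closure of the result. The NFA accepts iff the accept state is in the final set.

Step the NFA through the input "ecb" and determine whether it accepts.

start: ε-closure({0}) = {0,1,2,4,6,8}
'e' @ 1: {1,3,7,8}
'c' @ 2: {9,10,12,14}
'b' @ 3: {11,13}  ✓accept
after full input: {11,13}  (accept=11 in)

Answer: ACCEPT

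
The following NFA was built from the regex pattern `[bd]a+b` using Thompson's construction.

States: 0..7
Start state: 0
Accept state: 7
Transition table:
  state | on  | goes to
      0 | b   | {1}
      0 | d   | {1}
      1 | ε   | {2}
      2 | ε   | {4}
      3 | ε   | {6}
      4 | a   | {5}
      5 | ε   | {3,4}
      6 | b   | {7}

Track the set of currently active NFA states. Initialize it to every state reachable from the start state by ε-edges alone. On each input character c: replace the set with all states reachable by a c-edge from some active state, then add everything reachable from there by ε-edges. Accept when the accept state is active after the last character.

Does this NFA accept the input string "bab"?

Answer: ACCEPT

Derivation:
start: ε-closure({0}) = {0}
'b' @ 1: {1,2,4}
'a' @ 2: {3,4,5,6}
'b' @ 3: {7}  [accepting]
final: {7}; accept 7 in set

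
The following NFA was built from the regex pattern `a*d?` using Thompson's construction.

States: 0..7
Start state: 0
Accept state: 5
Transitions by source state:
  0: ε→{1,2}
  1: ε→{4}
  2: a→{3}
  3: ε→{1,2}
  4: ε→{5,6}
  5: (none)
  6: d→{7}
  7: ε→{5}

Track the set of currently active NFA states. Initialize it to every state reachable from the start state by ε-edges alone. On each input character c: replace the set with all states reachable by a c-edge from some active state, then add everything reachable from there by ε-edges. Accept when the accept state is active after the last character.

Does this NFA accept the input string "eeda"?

Answer: REJECT

Trace:
start: ε-closure({0}) = {0,1,2,4,5,6}
'e' @ 1: {}  — dead — no transitions
rest 'eda' ignored (set empty)
after full input: {}  (accept=5 not in)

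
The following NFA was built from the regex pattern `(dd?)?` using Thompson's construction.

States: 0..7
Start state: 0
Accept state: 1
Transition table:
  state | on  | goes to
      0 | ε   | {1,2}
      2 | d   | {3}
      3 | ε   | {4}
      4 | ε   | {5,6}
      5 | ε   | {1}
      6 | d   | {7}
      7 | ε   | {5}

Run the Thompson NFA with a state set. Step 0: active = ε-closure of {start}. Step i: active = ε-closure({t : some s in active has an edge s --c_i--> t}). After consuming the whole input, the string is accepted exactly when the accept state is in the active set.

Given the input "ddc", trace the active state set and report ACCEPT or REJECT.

initial (ε-close {0}): {0,1,2}
'd' @ 1: {1,3,4,5,6}  (accept∈set)
'd' @ 2: {1,5,7}  (accept∈set)
'c' @ 3: {}  — state set empty
after full input: {}  (accept=1 not in)

Answer: REJECT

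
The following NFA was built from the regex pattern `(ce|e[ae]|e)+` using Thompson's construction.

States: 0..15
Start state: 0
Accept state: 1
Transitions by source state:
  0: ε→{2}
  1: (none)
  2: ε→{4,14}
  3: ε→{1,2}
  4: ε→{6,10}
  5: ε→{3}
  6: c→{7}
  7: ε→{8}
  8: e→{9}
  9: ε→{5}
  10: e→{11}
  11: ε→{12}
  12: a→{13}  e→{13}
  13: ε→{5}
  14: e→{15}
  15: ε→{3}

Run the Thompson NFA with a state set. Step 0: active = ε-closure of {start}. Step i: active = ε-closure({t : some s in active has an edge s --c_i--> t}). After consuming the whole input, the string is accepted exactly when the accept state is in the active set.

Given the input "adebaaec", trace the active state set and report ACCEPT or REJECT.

Answer: REJECT

Derivation:
S₀ = ε-closure({0}) = {0,2,4,6,10,14}
'a' @ 1: {}  — state set empty
rest 'debaaec' ignored (set empty)
end set {} — state 1 not in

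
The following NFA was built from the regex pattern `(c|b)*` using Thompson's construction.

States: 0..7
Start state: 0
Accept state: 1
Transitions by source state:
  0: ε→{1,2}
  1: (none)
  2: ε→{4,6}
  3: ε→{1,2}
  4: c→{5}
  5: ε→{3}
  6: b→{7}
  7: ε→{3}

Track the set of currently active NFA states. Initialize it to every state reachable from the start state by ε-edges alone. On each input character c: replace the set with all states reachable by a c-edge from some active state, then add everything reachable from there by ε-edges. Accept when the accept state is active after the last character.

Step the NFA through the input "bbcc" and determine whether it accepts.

S₀ = ε-closure({0}) = {0,1,2,4,6}
'b' @ 1: {1,2,3,4,6,7}  ✓accept
'b' @ 2: {1,2,3,4,6,7}  ✓accept
'c' @ 3: {1,2,3,4,5,6}  ✓accept
'c' @ 4: {1,2,3,4,5,6}  ✓accept
after full input: {1,2,3,4,5,6}  (accept=1 in)

Answer: ACCEPT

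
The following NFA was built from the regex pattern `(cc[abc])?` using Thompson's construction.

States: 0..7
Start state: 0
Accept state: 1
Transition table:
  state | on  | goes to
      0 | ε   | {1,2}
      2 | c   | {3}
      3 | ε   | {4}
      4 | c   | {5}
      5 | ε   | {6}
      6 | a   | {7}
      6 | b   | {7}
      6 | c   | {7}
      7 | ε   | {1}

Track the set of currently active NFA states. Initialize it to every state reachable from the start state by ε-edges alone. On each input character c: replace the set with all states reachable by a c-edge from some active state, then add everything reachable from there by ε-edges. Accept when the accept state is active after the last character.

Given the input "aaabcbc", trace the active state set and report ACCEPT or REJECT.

initial (ε-close {0}): {0,1,2}
'a' @ 1: {}  — state set empty
rest 'aabcbc' ignored (set empty)
end set {} — state 1 not in

Answer: REJECT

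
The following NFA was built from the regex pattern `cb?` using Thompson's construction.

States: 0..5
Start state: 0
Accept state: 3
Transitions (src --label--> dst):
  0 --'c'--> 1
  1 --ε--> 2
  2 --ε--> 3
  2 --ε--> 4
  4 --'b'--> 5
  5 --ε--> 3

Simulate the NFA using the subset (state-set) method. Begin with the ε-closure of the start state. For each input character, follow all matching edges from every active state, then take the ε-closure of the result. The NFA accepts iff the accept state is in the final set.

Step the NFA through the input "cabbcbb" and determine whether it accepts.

initial (ε-close {0}): {0}
'c' @ 1: {1,2,3,4}  ✓accept
'a' @ 2: {}  — state set empty
rest 'bbcbb' ignored (set empty)
after full input: {}  (accept=3 not in)

Answer: REJECT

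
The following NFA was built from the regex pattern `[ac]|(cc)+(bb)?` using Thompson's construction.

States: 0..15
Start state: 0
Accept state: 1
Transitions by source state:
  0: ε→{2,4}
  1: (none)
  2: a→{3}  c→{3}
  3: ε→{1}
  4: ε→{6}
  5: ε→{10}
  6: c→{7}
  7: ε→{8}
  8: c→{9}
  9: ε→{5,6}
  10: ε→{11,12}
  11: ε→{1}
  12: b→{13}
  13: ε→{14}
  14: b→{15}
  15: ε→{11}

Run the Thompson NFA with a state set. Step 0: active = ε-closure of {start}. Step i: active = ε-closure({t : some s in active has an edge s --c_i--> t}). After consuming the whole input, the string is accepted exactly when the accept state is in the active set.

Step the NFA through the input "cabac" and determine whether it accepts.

initial (ε-close {0}): {0,2,4,6}
'c' @ 1: {1,3,7,8}  [accepting]
'a' @ 2: {}  — dead — no transitions
rest 'bac' ignored (set empty)
after full input: {}  (accept=1 not in)

Answer: REJECT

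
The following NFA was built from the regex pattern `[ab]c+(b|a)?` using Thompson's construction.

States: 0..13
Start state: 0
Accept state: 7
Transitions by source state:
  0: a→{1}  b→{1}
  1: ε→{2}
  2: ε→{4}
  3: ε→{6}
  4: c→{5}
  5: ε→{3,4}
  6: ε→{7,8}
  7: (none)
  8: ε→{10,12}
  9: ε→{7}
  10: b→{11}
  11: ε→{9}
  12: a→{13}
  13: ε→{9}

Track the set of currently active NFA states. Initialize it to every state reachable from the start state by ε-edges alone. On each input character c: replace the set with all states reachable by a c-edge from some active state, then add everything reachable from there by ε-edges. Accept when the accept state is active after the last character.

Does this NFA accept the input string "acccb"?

initial (ε-close {0}): {0}
'a' @ 1: {1,2,4}
'c' @ 2: {3,4,5,6,7,8,10,12}  [accepting]
'c' @ 3: {3,4,5,6,7,8,10,12}  [accepting]
'c' @ 4: {3,4,5,6,7,8,10,12}  [accepting]
'b' @ 5: {7,9,11}  [accepting]
final: {7,9,11}; accept 7 in set

Answer: ACCEPT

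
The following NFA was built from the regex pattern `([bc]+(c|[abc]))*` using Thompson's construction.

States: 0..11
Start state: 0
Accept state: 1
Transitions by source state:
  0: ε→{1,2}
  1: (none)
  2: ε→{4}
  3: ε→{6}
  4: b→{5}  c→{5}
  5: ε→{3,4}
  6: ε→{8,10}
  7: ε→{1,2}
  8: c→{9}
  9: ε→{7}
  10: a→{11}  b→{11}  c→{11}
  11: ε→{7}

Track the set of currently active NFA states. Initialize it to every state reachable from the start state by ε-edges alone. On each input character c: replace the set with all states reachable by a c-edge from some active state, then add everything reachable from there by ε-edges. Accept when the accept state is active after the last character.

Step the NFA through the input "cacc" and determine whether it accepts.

Answer: ACCEPT

Derivation:
start: ε-closure({0}) = {0,1,2,4}
'c' @ 1: {3,4,5,6,8,10}
'a' @ 2: {1,2,4,7,11}  [accepting]
'c' @ 3: {3,4,5,6,8,10}
'c' @ 4: {1,2,3,4,5,6,7,8,9,10,11}  [accepting]
end set {1,2,3,4,5,6,7,8,9,10,11} — state 1 in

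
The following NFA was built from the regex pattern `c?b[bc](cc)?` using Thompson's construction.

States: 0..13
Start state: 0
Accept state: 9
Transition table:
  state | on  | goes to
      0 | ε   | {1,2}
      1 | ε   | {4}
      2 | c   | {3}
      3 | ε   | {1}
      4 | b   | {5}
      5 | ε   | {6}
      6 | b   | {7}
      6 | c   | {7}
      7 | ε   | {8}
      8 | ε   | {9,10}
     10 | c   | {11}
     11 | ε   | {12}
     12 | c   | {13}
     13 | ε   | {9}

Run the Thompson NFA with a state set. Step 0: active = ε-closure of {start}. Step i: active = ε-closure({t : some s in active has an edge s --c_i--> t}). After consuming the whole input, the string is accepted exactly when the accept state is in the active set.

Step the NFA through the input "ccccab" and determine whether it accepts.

S₀ = ε-closure({0}) = {0,1,2,4}
'c' @ 1: {1,3,4}
'c' @ 2: {}  — dead — no transitions
rest 'ccab' ignored (set empty)
final: {}; accept 9 not in set

Answer: REJECT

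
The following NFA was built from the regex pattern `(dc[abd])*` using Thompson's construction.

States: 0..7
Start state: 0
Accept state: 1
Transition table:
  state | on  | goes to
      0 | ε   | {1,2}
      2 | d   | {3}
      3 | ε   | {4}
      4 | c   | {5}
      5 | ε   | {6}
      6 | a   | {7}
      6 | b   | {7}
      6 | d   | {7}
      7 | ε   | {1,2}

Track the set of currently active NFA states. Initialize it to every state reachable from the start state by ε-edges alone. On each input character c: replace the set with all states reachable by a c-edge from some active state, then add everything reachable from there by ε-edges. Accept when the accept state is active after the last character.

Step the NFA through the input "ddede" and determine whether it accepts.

Answer: REJECT

Derivation:
start: ε-closure({0}) = {0,1,2}
'd' @ 1: {3,4}
'd' @ 2: {}  — no active states
rest 'ede' ignored (set empty)
final: {}; accept 1 not in set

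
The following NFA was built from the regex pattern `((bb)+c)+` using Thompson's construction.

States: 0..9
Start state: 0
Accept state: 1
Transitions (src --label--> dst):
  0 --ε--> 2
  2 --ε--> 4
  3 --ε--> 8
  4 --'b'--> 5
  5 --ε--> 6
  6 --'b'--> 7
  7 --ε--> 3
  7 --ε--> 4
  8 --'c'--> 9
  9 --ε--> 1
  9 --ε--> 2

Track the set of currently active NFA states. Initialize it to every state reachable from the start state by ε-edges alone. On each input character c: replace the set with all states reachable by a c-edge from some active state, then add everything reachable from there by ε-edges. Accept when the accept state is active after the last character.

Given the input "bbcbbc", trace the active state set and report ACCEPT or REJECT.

Answer: ACCEPT

Trace:
initial (ε-close {0}): {0,2,4}
'b' @ 1: {5,6}
'b' @ 2: {3,4,7,8}
'c' @ 3: {1,2,4,9}  [accepting]
'b' @ 4: {5,6}
'b' @ 5: {3,4,7,8}
'c' @ 6: {1,2,4,9}  [accepting]
after full input: {1,2,4,9}  (accept=1 in)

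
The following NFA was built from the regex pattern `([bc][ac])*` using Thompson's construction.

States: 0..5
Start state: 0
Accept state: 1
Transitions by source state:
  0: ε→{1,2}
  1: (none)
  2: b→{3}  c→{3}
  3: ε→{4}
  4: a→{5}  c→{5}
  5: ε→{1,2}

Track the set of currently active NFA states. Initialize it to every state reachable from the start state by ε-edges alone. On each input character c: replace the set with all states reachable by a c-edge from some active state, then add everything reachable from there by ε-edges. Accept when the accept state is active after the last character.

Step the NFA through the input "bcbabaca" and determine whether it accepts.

initial (ε-close {0}): {0,1,2}
'b' @ 1: {3,4}
'c' @ 2: {1,2,5}  [accepting]
'b' @ 3: {3,4}
'a' @ 4: {1,2,5}  [accepting]
'b' @ 5: {3,4}
'a' @ 6: {1,2,5}  [accepting]
'c' @ 7: {3,4}
'a' @ 8: {1,2,5}  [accepting]
after full input: {1,2,5}  (accept=1 in)

Answer: ACCEPT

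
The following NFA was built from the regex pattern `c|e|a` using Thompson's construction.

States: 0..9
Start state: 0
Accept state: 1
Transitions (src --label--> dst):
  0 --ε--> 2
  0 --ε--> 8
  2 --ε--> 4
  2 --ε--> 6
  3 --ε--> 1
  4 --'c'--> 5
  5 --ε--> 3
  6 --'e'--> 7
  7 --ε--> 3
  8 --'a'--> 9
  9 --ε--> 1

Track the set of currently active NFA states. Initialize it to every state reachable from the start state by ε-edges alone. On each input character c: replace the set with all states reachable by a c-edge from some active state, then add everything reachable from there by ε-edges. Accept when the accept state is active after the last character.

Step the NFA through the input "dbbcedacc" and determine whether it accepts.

Answer: REJECT

Steps:
start: ε-closure({0}) = {0,2,4,6,8}
'd' @ 1: {}  — dead — no transitions
rest 'bbcedacc' ignored (set empty)
after full input: {}  (accept=1 not in)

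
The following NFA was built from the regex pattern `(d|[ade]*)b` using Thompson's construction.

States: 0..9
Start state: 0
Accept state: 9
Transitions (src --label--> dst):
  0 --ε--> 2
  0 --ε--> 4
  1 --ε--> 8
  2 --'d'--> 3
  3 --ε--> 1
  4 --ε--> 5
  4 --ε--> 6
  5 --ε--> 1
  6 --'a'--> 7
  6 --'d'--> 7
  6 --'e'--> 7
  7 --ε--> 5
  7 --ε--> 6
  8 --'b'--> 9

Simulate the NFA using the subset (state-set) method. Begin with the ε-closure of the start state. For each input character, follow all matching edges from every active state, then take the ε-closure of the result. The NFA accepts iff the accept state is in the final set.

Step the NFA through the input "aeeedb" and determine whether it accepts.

S₀ = ε-closure({0}) = {0,1,2,4,5,6,8}
'a' @ 1: {1,5,6,7,8}
'e' @ 2: {1,5,6,7,8}
'e' @ 3: {1,5,6,7,8}
'e' @ 4: {1,5,6,7,8}
'd' @ 5: {1,5,6,7,8}
'b' @ 6: {9}  (accept∈set)
after full input: {9}  (accept=9 in)

Answer: ACCEPT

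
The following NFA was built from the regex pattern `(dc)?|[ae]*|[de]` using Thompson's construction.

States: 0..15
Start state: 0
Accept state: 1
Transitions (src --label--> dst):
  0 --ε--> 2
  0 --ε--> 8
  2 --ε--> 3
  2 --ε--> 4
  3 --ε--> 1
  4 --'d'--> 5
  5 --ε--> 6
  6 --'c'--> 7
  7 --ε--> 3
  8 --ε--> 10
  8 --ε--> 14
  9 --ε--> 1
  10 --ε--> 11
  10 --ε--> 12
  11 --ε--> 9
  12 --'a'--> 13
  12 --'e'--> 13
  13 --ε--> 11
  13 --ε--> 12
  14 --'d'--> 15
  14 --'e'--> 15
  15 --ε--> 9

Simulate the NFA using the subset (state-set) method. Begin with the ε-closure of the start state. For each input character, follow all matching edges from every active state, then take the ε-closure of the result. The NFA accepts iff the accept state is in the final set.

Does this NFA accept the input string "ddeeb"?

Answer: REJECT

Derivation:
S₀ = ε-closure({0}) = {0,1,2,3,4,8,9,10,11,12,14}
'd' @ 1: {1,5,6,9,15}  [accepting]
'd' @ 2: {}  — no active states
rest 'eeb' ignored (set empty)
after full input: {}  (accept=1 not in)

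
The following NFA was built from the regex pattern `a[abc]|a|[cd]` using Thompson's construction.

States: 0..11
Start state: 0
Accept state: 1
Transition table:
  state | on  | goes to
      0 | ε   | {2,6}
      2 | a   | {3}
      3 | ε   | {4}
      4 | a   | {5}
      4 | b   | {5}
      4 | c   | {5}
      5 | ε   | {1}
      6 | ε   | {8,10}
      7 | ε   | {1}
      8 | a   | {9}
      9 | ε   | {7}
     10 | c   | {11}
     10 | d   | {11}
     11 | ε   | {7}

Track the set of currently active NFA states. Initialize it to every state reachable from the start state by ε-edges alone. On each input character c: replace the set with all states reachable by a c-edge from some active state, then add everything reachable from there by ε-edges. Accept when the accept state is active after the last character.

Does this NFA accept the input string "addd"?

start: ε-closure({0}) = {0,2,6,8,10}
'a' @ 1: {1,3,4,7,9}  [accepting]
'd' @ 2: {}  — state set empty
rest 'dd' ignored (set empty)
after full input: {}  (accept=1 not in)

Answer: REJECT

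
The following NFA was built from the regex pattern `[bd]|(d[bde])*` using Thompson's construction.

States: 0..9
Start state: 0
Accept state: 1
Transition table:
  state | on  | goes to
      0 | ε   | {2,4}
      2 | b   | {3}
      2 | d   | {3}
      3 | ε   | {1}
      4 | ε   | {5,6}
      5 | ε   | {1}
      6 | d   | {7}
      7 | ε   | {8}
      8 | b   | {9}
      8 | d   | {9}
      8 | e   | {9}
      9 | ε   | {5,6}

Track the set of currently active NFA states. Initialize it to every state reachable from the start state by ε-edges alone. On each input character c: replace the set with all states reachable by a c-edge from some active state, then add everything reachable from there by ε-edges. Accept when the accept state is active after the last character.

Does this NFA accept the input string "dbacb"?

Answer: REJECT

Steps:
S₀ = ε-closure({0}) = {0,1,2,4,5,6}
'd' @ 1: {1,3,7,8}  ✓accept
'b' @ 2: {1,5,6,9}  ✓accept
'a' @ 3: {}  — no active states
rest 'cb' ignored (set empty)
end set {} — state 1 not in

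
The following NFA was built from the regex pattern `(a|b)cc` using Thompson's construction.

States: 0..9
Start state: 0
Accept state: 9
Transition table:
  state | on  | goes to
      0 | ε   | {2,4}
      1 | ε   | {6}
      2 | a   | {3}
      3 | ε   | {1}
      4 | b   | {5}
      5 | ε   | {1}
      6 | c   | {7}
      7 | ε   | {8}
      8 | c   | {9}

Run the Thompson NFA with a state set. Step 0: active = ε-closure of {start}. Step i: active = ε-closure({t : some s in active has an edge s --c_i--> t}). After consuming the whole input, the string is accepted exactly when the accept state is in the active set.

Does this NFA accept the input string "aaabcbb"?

Answer: REJECT

Trace:
S₀ = ε-closure({0}) = {0,2,4}
'a' @ 1: {1,3,6}
'a' @ 2: {}  — no active states
rest 'abcbb' ignored (set empty)
final: {}; accept 9 not in set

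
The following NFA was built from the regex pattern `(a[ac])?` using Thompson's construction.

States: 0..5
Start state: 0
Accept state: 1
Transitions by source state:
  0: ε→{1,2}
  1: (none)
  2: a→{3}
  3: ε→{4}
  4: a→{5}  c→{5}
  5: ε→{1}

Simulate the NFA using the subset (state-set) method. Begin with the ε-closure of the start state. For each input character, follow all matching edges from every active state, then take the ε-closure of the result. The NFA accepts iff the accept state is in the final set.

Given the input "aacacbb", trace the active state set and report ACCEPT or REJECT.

start: ε-closure({0}) = {0,1,2}
'a' @ 1: {3,4}
'a' @ 2: {1,5}  (accept∈set)
'c' @ 3: {}  — dead — no transitions
rest 'acbb' ignored (set empty)
end set {} — state 1 not in

Answer: REJECT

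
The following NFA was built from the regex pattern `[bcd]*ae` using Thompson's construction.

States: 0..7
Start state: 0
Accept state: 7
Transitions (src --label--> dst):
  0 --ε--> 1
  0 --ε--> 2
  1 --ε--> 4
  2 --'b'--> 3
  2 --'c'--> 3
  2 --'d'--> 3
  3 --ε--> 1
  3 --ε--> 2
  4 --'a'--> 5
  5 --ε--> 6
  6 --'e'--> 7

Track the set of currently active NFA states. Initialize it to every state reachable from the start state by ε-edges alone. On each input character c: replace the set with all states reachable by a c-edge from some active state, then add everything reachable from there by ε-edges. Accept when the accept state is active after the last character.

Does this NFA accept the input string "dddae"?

S₀ = ε-closure({0}) = {0,1,2,4}
'd' @ 1: {1,2,3,4}
'd' @ 2: {1,2,3,4}
'd' @ 3: {1,2,3,4}
'a' @ 4: {5,6}
'e' @ 5: {7}  (accept∈set)
after full input: {7}  (accept=7 in)

Answer: ACCEPT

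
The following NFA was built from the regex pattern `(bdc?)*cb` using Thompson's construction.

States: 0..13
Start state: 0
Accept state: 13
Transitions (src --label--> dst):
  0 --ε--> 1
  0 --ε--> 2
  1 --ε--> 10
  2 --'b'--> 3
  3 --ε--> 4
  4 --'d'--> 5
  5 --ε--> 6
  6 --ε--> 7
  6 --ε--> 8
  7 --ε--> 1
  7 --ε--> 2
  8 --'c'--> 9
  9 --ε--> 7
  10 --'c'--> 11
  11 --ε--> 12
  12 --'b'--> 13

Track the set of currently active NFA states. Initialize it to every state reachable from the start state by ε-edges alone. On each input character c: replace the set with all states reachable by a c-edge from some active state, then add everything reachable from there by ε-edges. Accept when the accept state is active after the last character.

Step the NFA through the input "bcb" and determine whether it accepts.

S₀ = ε-closure({0}) = {0,1,2,10}
'b' @ 1: {3,4}
'c' @ 2: {}  — state set empty
rest 'b' ignored (set empty)
end set {} — state 13 not in

Answer: REJECT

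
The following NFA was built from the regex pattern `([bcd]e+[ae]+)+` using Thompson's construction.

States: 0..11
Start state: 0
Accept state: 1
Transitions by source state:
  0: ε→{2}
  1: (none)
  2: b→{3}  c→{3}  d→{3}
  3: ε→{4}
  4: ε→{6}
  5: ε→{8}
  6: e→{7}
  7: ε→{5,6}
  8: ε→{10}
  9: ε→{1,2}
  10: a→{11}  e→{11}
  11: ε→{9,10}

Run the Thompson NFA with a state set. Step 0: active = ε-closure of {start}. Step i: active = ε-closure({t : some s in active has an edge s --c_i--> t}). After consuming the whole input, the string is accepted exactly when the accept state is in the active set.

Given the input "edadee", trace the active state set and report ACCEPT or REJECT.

initial (ε-close {0}): {0,2}
'e' @ 1: {}  — no active states
rest 'dadee' ignored (set empty)
after full input: {}  (accept=1 not in)

Answer: REJECT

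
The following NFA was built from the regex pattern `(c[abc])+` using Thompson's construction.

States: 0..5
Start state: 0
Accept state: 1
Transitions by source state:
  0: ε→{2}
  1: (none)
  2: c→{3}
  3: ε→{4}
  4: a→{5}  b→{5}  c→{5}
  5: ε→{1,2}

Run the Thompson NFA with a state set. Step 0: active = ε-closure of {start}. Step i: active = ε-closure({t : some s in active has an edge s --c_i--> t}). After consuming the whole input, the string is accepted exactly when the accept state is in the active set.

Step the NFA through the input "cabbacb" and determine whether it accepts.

Answer: REJECT

Trace:
S₀ = ε-closure({0}) = {0,2}
'c' @ 1: {3,4}
'a' @ 2: {1,2,5}  ✓accept
'b' @ 3: {}  — no active states
rest 'bacb' ignored (set empty)
final: {}; accept 1 not in set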